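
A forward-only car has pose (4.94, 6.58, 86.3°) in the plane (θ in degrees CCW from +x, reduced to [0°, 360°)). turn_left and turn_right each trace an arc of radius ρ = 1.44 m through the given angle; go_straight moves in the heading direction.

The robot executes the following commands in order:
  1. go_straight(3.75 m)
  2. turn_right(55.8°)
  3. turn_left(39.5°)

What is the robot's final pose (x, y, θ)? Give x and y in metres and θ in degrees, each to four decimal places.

(6.5104, 12.2182, 70.0000°)

set_pose: (x, y, θ) = (4.9400, 6.5800, 86.3000°), ρ = 1.44
go_straight(3.75): x += 3.75·cos θ, y += 3.75·sin θ → (5.1820, 10.3222, 86.3000°)
turn_right(55.8°): centre at ρ to the right, rotate −55.8° → (5.8881, 11.4700, 30.5000°)
turn_left(39.5°): centre at ρ to the left, rotate +39.5° → (6.5104, 12.2182, 70.0000°)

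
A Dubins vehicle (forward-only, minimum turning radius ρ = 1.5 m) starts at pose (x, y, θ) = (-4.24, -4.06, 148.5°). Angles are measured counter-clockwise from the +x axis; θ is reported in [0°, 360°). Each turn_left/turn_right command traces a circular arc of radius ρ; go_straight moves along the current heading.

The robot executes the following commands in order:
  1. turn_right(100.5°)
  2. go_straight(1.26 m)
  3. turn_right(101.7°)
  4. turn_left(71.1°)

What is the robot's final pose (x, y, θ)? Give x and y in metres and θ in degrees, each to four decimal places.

set_pose: (x, y, θ) = (-4.2400, -4.0600, 148.5000°), ρ = 1.5
turn_right(100.5°): centre at ρ to the right, rotate −100.5° → (-4.5710, -1.7773, 48.0000°)
go_straight(1.26): x += 1.26·cos θ, y += 1.26·sin θ → (-3.7279, -0.8410, 48.0000°)
turn_right(101.7°): centre at ρ to the right, rotate −101.7° → (-1.4043, -0.9567, -53.7000° ≡ 306.3000°)
turn_left(71.1°): centre at ρ to the left, rotate +71.1° → (0.2532, -1.5000, 377.4000° ≡ 17.4000°)

(0.2532, -1.5000, 17.4000°)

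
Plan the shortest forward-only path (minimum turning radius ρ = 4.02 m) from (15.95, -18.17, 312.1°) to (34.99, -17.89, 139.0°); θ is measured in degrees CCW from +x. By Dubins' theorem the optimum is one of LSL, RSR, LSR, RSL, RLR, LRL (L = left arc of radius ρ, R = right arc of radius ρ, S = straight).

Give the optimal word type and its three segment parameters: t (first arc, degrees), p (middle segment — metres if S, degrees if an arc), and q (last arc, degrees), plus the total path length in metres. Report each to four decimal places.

LSL: t = 25.8008°, p = 14.4840 m, q = 161.0992°, L = 27.5973 m

Let ψ = atan2(Δy, Δx) = atan2(0.28, 19.04) = 0.8425° be the start→goal bearing.
Normalize: d = |goal − start| / ρ = 19.042059/4.02 = 4.736831, α = (θ_start − ψ) mod 360° = 311.2575° = 5.432468 rad, β = (θ_goal − ψ) mod 360° = 138.1575° = 2.411303 rad.
Common terms: sin α = -0.751754, cos α = 0.659444, sin β = 0.667086, cos β = -0.744981, cos(α−β) = -0.992757, d² = 22.437563. Work in radians in the unit-radius frame; every candidate has L = ρ·(t + p + q).
LSL: p² = 2 + d² − 2cos(α−β) + 2d(sin α − sin β) = 12.981475; p = √p² = 3.602981; φ = atan2(cos β − cos α, d + sin α − sin β) = -0.400409 rad; t = (φ − α) mod 2π = 0.450308 rad, q = (β − φ) mod 2π = 2.811712 rad → L = 4.02·(0.450308 + 3.602981 + 2.811712) = 4.02·6.865002 = 27.597307 m
RSR: p² = 2 + d² − 2cos(α−β) + 2d(sin β − sin α) = 39.864681; p = √p² = 6.313848; φ = atan2(cos α − cos β, d − sin α + sin β) = 0.224312 rad; t = (α − φ) mod 2π = 5.208156 rad, q = (φ − β) mod 2π = 4.096194 rad → L = 4.02·(5.208156 + 6.313848 + 4.096194) = 4.02·15.618199 = 62.785158 m
LSR: p² = d² − 2 + 2cos(α−β) + 2d(sin α + sin β) = 17.649931; p = √p² = 4.201182; φ = atan2(−cos α − cos β, d + sin α + sin β) − atan2(−2, p) = 0.462694 rad; t = (φ − α) mod 2π = 1.313412 rad, q = (φ − β) mod 2π = 4.334577 rad → L = 4.02·(1.313412 + 4.201182 + 4.334577) = 4.02·9.849171 = 39.593667 m
RSL: p² = d² − 2 + 2cos(α−β) − 2d(sin α + sin β) = 19.254167; p = √p² = 4.387957; φ = atan2(cos α + cos β, d − sin α − sin β) − atan2(2, p) = -0.445400 rad; t = (α − φ) mod 2π = 5.877868 rad, q = (β − φ) mod 2π = 2.856703 rad → L = 4.02·(5.877868 + 4.387957 + 2.856703) = 4.02·13.122527 = 52.752560 m
RLR: c = (6 − d² + 2cos(α−β) + 2d(sin α − sin β))/8 = -3.983085, |c| > 1 → infeasible
LRL: c = (6 − d² + 2cos(α−β) − 2d(sin α − sin β))/8 = -0.622684; p = 2π − arccos c = 4.040220 rad; φ = atan2(cos β − cos α, d + sin α − sin β) = -0.400409 rad; t = (φ − α + p/2) mod 2π = 2.470418 rad, q = (β − α − t + p) mod 2π = 4.831822 rad → L = 4.02·(2.470418 + 4.040220 + 4.831822) = 4.02·11.342461 = 45.596693 m
Shortest: LSL with L = 27.597307 m ≈ 27.5973 m
Convert LSL to answer units (arcs ×180/π): t = 0.450308·180/π = 25.8008°, p = ρ·p = 4.02·3.602981 = 14.4840 m, q = 2.811712·180/π = 161.0992°, L = 27.5973 m.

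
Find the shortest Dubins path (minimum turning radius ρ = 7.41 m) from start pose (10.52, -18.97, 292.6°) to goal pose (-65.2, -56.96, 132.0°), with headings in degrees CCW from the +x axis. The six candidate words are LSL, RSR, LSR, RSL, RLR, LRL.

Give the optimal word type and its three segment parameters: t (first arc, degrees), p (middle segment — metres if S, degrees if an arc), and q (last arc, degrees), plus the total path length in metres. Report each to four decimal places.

RSR: t = 87.1316°, p = 70.1935 m, q = 73.4684°, L = 90.9637 m

Let ψ = atan2(Δy, Δx) = atan2(-37.99, -75.72) = -153.3563° be the start→goal bearing.
Normalize: d = |goal − start| / ρ = 84.715751/7.41 = 11.432625, α = (θ_start − ψ) mod 360° = 85.9563° = 1.500221 rad, β = (θ_goal − ψ) mod 360° = 285.3563° = 4.980407 rad.
Common terms: sin α = 0.997511, cos α = 0.070517, sin β = -0.964298, cos β = 0.264821, cos(α−β) = -0.943223, d² = 130.704914. Work in radians in the unit-radius frame; every candidate has L = ρ·(t + p + q).
LSL: p² = 2 + d² − 2cos(α−β) + 2d(sin α − sin β) = 179.448594; p = √p² = 13.395842; φ = atan2(cos β − cos α, d + sin α − sin β) = 0.014505 rad; t = (φ − α) mod 2π = 4.797470 rad, q = (β − φ) mod 2π = 4.965902 rad → L = 7.41·(4.797470 + 13.395842 + 4.965902) = 7.41·23.159214 = 171.609778 m
RSR: p² = 2 + d² − 2cos(α−β) + 2d(sin β − sin α) = 89.734125; p = √p² = 9.472810; φ = atan2(cos α − cos β, d − sin α + sin β) = -0.020513 rad; t = (α − φ) mod 2π = 1.520734 rad, q = (φ − β) mod 2π = 1.282265 rad → L = 7.41·(1.520734 + 9.472810 + 1.282265) = 7.41·12.275809 = 90.963741 m
LSR: p² = d² − 2 + 2cos(α−β) + 2d(sin α + sin β) = 127.577891; p = √p² = 11.295038; φ = atan2(−cos α − cos β, d + sin α + sin β) − atan2(−2, p) = 0.146014 rad; t = (φ − α) mod 2π = 4.928979 rad, q = (φ − β) mod 2π = 1.448792 rad → L = 7.41·(4.928979 + 11.295038 + 1.448792) = 7.41·17.672809 = 130.955517 m
RSL: p² = d² − 2 + 2cos(α−β) − 2d(sin α + sin β) = 126.059047; p = √p² = 11.227602; φ = atan2(cos α + cos β, d − sin α − sin β) − atan2(2, p) = -0.146875 rad; t = (α − φ) mod 2π = 1.647095 rad, q = (β − φ) mod 2π = 5.127282 rad → L = 7.41·(1.647095 + 11.227602 + 5.127282) = 7.41·18.001979 = 133.394666 m
RLR: c = (6 − d² + 2cos(α−β) + 2d(sin α − sin β))/8 = -10.216766, |c| > 1 → infeasible
LRL: c = (6 − d² + 2cos(α−β) − 2d(sin α − sin β))/8 = -21.431074, |c| > 1 → infeasible
Shortest: RSR with L = 90.963741 m ≈ 90.9637 m
Convert RSR to answer units (arcs ×180/π): t = 1.520734·180/π = 87.1316°, p = ρ·p = 7.41·9.472810 = 70.1935 m, q = 1.282265·180/π = 73.4684°, L = 90.9637 m.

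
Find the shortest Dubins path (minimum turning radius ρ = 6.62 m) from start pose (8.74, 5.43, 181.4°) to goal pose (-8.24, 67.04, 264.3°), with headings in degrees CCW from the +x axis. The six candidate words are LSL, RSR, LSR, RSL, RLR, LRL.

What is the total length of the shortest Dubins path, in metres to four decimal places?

85.1173 m

Let ψ = atan2(Δy, Δx) = atan2(61.61, -16.98) = 105.4085° be the start→goal bearing.
Normalize: d = |goal − start| / ρ = 63.907061/6.62 = 9.653635, α = (θ_start − ψ) mod 360° = 75.9915° = 1.326303 rad, β = (θ_goal − ψ) mod 360° = 158.8915° = 2.773181 rad.
Common terms: sin α = 0.970260, cos α = 0.242065, sin β = 0.360134, cos β = -0.932900, cos(α−β) = 0.123601, d² = 93.192662. Work in radians in the unit-radius frame; every candidate has L = ρ·(t + p + q).
LSL: p² = 2 + d² − 2cos(α−β) + 2d(sin α − sin β) = 106.725318; p = √p² = 10.330795; φ = atan2(cos β − cos α, d + sin α − sin β) = -0.113981 rad; t = (φ − α) mod 2π = 4.842902 rad, q = (β − φ) mod 2π = 2.887162 rad → L = 6.62·(4.842902 + 10.330795 + 2.887162) = 6.62·18.060858 = 119.562879 m
RSR: p² = 2 + d² − 2cos(α−β) + 2d(sin β − sin α) = 83.165600; p = √p² = 9.119518; φ = atan2(cos α − cos β, d − sin α + sin β) = 0.129200 rad; t = (α − φ) mod 2π = 1.197103 rad, q = (φ − β) mod 2π = 3.639205 rad → L = 6.62·(1.197103 + 9.119518 + 3.639205) = 6.62·13.955825 = 92.387561 m
LSR: p² = d² − 2 + 2cos(α−β) + 2d(sin α + sin β) = 117.126149; p = √p² = 10.822484; φ = atan2(−cos α − cos β, d + sin α + sin β) − atan2(−2, p) = 0.245551 rad; t = (φ − α) mod 2π = 5.202433 rad, q = (φ − β) mod 2π = 3.755555 rad → L = 6.62·(5.202433 + 10.822484 + 3.755555) = 6.62·19.780472 = 130.946725 m
RSL: p² = d² − 2 + 2cos(α−β) − 2d(sin α + sin β) = 65.753581; p = √p² = 8.108858; φ = atan2(cos α + cos β, d − sin α − sin β) − atan2(2, p) = -0.324628 rad; t = (α − φ) mod 2π = 1.650931 rad, q = (β − φ) mod 2π = 3.097809 rad → L = 6.62·(1.650931 + 8.108858 + 3.097809) = 6.62·12.857598 = 85.117301 m
RLR: c = (6 − d² + 2cos(α−β) + 2d(sin α − sin β))/8 = -9.395700, |c| > 1 → infeasible
LRL: c = (6 − d² + 2cos(α−β) − 2d(sin α − sin β))/8 = -12.340665, |c| > 1 → infeasible
Shortest: RSL with L = 85.117301 m ≈ 85.1173 m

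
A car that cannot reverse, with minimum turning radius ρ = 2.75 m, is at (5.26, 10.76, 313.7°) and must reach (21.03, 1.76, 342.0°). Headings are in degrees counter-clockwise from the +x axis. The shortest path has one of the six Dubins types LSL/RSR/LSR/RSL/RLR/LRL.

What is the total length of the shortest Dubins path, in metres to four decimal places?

18.1725 m

Let ψ = atan2(Δy, Δx) = atan2(-9.00, 15.77) = -29.7136° be the start→goal bearing.
Normalize: d = |goal − start| / ρ = 18.157448/2.75 = 6.602708, α = (θ_start − ψ) mod 360° = 343.4136° = 5.993697 rad, β = (θ_goal − ψ) mod 360° = 11.7136° = 0.204440 rad.
Common terms: sin α = -0.285461, cos α = 0.958390, sin β = 0.203019, cos β = 0.979175, cos(α−β) = 0.880477, d² = 43.595755. Work in radians in the unit-radius frame; every candidate has L = ρ·(t + p + q).
LSL: p² = 2 + d² − 2cos(α−β) + 2d(sin α − sin β) = 37.384211; p = √p² = 6.114263; φ = atan2(cos β − cos α, d + sin α − sin β) = 0.003399 rad; t = (φ − α) mod 2π = 0.292887 rad, q = (β − φ) mod 2π = 0.201041 rad → L = 2.75·(0.292887 + 6.114263 + 0.201041) = 2.75·6.608191 = 18.172526 m
RSR: p² = 2 + d² − 2cos(α−β) + 2d(sin β − sin α) = 50.285390; p = √p² = 7.091219; φ = atan2(cos α − cos β, d − sin α + sin β) = -0.002931 rad; t = (α − φ) mod 2π = 5.996629 rad, q = (φ − β) mod 2π = 6.075814 rad → L = 2.75·(5.996629 + 7.091219 + 6.075814) = 2.75·19.163662 = 52.700070 m
LSR: p² = d² − 2 + 2cos(α−β) + 2d(sin α + sin β) = 42.268027; p = √p² = 6.501387; φ = atan2(−cos α − cos β, d + sin α + sin β) − atan2(−2, p) = 0.009589 rad; t = (φ − α) mod 2π = 0.299077 rad, q = (φ − β) mod 2π = 6.088334 rad → L = 2.75·(0.299077 + 6.501387 + 6.088334) = 2.75·12.888798 = 35.444194 m
RSL: p² = d² − 2 + 2cos(α−β) − 2d(sin α + sin β) = 44.445393; p = √p² = 6.666738; φ = atan2(cos α + cos β, d − sin α − sin β) − atan2(2, p) = -0.009352 rad; t = (α − φ) mod 2π = 6.003050 rad, q = (β − φ) mod 2π = 0.213793 rad → L = 2.75·(6.003050 + 6.666738 + 0.213793) = 2.75·12.883580 = 35.429845 m
RLR: c = (6 − d² + 2cos(α−β) + 2d(sin α − sin β))/8 = -5.285674, |c| > 1 → infeasible
LRL: c = (6 − d² + 2cos(α−β) − 2d(sin α − sin β))/8 = -3.673026, |c| > 1 → infeasible
Shortest: LSL with L = 18.172526 m ≈ 18.1725 m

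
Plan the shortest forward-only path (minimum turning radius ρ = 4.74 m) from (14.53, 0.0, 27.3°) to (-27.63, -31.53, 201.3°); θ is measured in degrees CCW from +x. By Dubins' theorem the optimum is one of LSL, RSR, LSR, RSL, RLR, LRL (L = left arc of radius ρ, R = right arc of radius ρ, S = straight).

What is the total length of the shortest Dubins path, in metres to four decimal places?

66.8232 m

Let ψ = atan2(Δy, Δx) = atan2(-31.53, -42.16) = -143.2085° be the start→goal bearing.
Normalize: d = |goal − start| / ρ = 52.646049/4.74 = 11.106761, α = (θ_start − ψ) mod 360° = 170.5085° = 2.975934 rad, β = (θ_goal − ψ) mod 360° = 344.5085° = 6.012807 rad.
Common terms: sin α = 0.164902, cos α = -0.986310, sin β = -0.267096, cos β = 0.963670, cos(α−β) = -0.994522, d² = 123.360150. Work in radians in the unit-radius frame; every candidate has L = ρ·(t + p + q).
LSL: p² = 2 + d² − 2cos(α−β) + 2d(sin α − sin β) = 136.945391; p = √p² = 11.702367; φ = atan2(cos β − cos α, d + sin α − sin β) = 0.167412 rad; t = (φ − α) mod 2π = 3.474663 rad, q = (β − φ) mod 2π = 5.845395 rad → L = 4.74·(3.474663 + 11.702367 + 5.845395) = 4.74·21.022425 = 99.646295 m
RSR: p² = 2 + d² − 2cos(α−β) + 2d(sin β − sin α) = 117.752996; p = √p² = 10.851405; φ = atan2(cos α − cos β, d − sin α + sin β) = -0.180680 rad; t = (α − φ) mod 2π = 3.156614 rad, q = (φ − β) mod 2π = 0.089699 rad → L = 4.74·(3.156614 + 10.851405 + 0.089699) = 4.74·14.097718 = 66.823182 m
LSR: p² = d² − 2 + 2cos(α−β) + 2d(sin α + sin β) = 117.101015; p = √p² = 10.821322; φ = atan2(−cos α − cos β, d + sin α + sin β) − atan2(−2, p) = 0.184815 rad; t = (φ − α) mod 2π = 3.492067 rad, q = (φ − β) mod 2π = 0.455194 rad → L = 4.74·(3.492067 + 10.821322 + 0.455194) = 4.74·14.768582 = 70.003081 m
RSL: p² = d² − 2 + 2cos(α−β) − 2d(sin α + sin β) = 121.641197; p = √p² = 11.029107; φ = atan2(cos α + cos β, d − sin α − sin β) − atan2(2, p) = -0.181409 rad; t = (α − φ) mod 2π = 3.157343 rad, q = (β − φ) mod 2π = 6.194216 rad → L = 4.74·(3.157343 + 11.029107 + 6.194216) = 4.74·20.380665 = 96.604354 m
RLR: c = (6 − d² + 2cos(α−β) + 2d(sin α − sin β))/8 = -13.719124, |c| > 1 → infeasible
LRL: c = (6 − d² + 2cos(α−β) − 2d(sin α − sin β))/8 = -16.118174, |c| > 1 → infeasible
Shortest: RSR with L = 66.823182 m ≈ 66.8232 m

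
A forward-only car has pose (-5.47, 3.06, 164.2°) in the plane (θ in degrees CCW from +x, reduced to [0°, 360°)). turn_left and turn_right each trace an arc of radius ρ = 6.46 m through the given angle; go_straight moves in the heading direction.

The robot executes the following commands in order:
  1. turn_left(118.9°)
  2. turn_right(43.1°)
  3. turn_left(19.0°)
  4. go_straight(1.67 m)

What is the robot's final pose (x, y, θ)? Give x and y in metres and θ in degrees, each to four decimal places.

set_pose: (x, y, θ) = (-5.4700, 3.0600, 164.2000°), ρ = 6.46
turn_left(118.9°): centre at ρ to the left, rotate +118.9° → (-13.5208, -4.6201, 283.1000°)
turn_right(43.1°): centre at ρ to the right, rotate −43.1° → (-14.2182, -9.3143, 240.0000°)
turn_left(19.0°): centre at ρ to the left, rotate +19.0° → (-14.9650, -11.3116, 259.0000°)
go_straight(1.67): x += 1.67·cos θ, y += 1.67·sin θ → (-15.2836, -12.9510, 259.0000°)

(-15.2836, -12.9510, 259.0000°)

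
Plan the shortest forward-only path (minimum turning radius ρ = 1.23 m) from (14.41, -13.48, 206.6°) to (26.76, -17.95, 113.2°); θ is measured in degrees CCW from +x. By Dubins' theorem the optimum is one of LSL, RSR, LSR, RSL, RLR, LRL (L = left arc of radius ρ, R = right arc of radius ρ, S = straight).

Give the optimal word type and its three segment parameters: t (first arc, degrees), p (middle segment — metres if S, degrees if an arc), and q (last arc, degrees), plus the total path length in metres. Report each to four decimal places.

Let ψ = atan2(Δy, Δx) = atan2(-4.47, 12.35) = -19.8974° be the start→goal bearing.
Normalize: d = |goal − start| / ρ = 13.134055/1.23 = 10.678093, α = (θ_start − ψ) mod 360° = 226.4974° = 3.953125 rad, β = (θ_goal − ψ) mod 360° = 133.0974° = 2.322988 rad.
Common terms: sin α = -0.725343, cos α = -0.688388, sin β = 0.730193, cos β = -0.683240, cos(α−β) = -0.059306, d² = 114.021680. Work in radians in the unit-radius frame; every candidate has L = ρ·(t + p + q).
LSL: p² = 2 + d² − 2cos(α−β) + 2d(sin α − sin β) = 85.055585; p = √p² = 9.222558; φ = atan2(cos β − cos α, d + sin α − sin β) = 0.000558 rad; t = (φ − α) mod 2π = 2.330618 rad, q = (β − φ) mod 2π = 2.322429 rad → L = 1.23·(2.330618 + 9.222558 + 2.322429) = 1.23·13.875606 = 17.066996 m
RSR: p² = 2 + d² − 2cos(α−β) + 2d(sin β − sin α) = 147.225001; p = √p² = 12.133631; φ = atan2(cos α − cos β, d − sin α + sin β) = -0.000424 rad; t = (α − φ) mod 2π = 3.953549 rad, q = (φ − β) mod 2π = 3.959774 rad → L = 1.23·(3.953549 + 12.133631 + 3.959774) = 1.23·20.046954 = 24.657753 m
LSR: p² = d² − 2 + 2cos(α−β) + 2d(sin α + sin β) = 112.006656; p = √p² = 10.583320; φ = atan2(−cos α − cos β, d + sin α + sin β) − atan2(−2, p) = 0.314470 rad; t = (φ − α) mod 2π = 2.644530 rad, q = (φ − β) mod 2π = 4.274667 rad → L = 1.23·(2.644530 + 10.583320 + 4.274667) = 1.23·17.502517 = 21.528096 m
RSL: p² = d² − 2 + 2cos(α−β) − 2d(sin α + sin β) = 111.799479; p = √p² = 10.573527; φ = atan2(cos α + cos β, d − sin α − sin β) − atan2(2, p) = -0.314753 rad; t = (α − φ) mod 2π = 4.267879 rad, q = (β − φ) mod 2π = 2.637741 rad → L = 1.23·(4.267879 + 10.573527 + 2.637741) = 1.23·17.479147 = 21.499351 m
RLR: c = (6 − d² + 2cos(α−β) + 2d(sin α − sin β))/8 = -17.403125, |c| > 1 → infeasible
LRL: c = (6 − d² + 2cos(α−β) − 2d(sin α − sin β))/8 = -9.631948, |c| > 1 → infeasible
Shortest: LSL with L = 17.066996 m ≈ 17.0670 m
Convert LSL to answer units (arcs ×180/π): t = 2.330618·180/π = 133.5346°, p = ρ·p = 1.23·9.222558 = 11.3437 m, q = 2.322429·180/π = 133.0654°, L = 17.0670 m.

LSL: t = 133.5346°, p = 11.3437 m, q = 133.0654°, L = 17.0670 m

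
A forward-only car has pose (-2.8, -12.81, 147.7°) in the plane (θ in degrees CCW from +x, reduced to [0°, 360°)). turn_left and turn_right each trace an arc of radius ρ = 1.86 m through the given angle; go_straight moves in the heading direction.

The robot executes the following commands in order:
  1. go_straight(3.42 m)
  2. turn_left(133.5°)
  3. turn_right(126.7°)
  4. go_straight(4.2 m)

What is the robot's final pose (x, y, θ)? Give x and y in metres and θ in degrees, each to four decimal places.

set_pose: (x, y, θ) = (-2.8000, -12.8100, 147.7000°), ρ = 1.86
go_straight(3.42): x += 3.42·cos θ, y += 3.42·sin θ → (-5.6908, -10.9825, 147.7000°)
turn_left(133.5°): centre at ρ to the left, rotate +133.5° → (-8.5093, -12.9160, 281.2000°)
turn_right(126.7°): centre at ρ to the right, rotate −126.7° → (-11.1346, -14.9561, 154.5000°)
go_straight(4.2): x += 4.2·cos θ, y += 4.2·sin θ → (-14.9255, -13.1479, 154.5000°)

(-14.9255, -13.1479, 154.5000°)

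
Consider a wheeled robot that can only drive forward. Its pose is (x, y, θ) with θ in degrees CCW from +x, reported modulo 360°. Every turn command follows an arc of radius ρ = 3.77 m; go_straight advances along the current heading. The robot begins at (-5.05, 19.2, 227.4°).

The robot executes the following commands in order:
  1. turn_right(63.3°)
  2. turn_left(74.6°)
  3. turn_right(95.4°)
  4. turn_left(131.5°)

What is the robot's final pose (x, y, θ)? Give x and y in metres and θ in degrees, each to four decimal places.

(-24.5962, 12.0566, 274.8000°)

set_pose: (x, y, θ) = (-5.0500, 19.2000, 227.4000°), ρ = 3.77
turn_right(63.3°): centre at ρ to the right, rotate −63.3° → (-8.8579, 18.1261, 164.1000°)
turn_left(74.6°): centre at ρ to the left, rotate +74.6° → (-13.1120, 16.4589, 238.7000°)
turn_right(95.4°): centre at ρ to the right, rotate −95.4° → (-18.5864, 15.3948, 143.3000°)
turn_left(131.5°): centre at ρ to the left, rotate +131.5° → (-24.5962, 12.0566, 274.8000°)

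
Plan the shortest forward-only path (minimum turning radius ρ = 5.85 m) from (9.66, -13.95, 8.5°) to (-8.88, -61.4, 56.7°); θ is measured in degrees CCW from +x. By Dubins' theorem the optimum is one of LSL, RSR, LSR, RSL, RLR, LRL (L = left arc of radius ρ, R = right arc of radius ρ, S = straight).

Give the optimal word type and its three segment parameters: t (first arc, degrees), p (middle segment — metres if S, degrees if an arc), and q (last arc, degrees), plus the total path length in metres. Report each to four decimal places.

Let ψ = atan2(Δy, Δx) = atan2(-47.45, -18.54) = -111.3419° be the start→goal bearing.
Normalize: d = |goal − start| / ρ = 50.943440/5.85 = 8.708280, α = (θ_start − ψ) mod 360° = 119.8419° = 2.091636 rad, β = (θ_goal − ψ) mod 360° = 168.0419° = 2.932885 rad.
Common terms: sin α = 0.867401, cos α = -0.497609, sin β = 0.207196, cos β = -0.978300, cos(α−β) = 0.666532, d² = 75.834147. Work in radians in the unit-radius frame; every candidate has L = ρ·(t + p + q).
LSL: p² = 2 + d² − 2cos(α−β) + 2d(sin α − sin β) = 87.999596; p = √p² = 9.380810; φ = atan2(cos β − cos α, d + sin α − sin β) = -0.051264 rad; t = (φ − α) mod 2π = 4.140285 rad, q = (β − φ) mod 2π = 2.984149 rad → L = 5.85·(4.140285 + 9.380810 + 2.984149) = 5.85·16.505244 = 96.555677 m
RSR: p² = 2 + d² − 2cos(α−β) + 2d(sin β − sin α) = 65.002569; p = √p² = 8.062417; φ = atan2(cos α − cos β, d − sin α + sin β) = 0.059657 rad; t = (α − φ) mod 2π = 2.031980 rad, q = (φ − β) mod 2π = 3.409957 rad → L = 5.85·(2.031980 + 8.062417 + 3.409957) = 5.85·13.504354 = 79.000469 m
LSR: p² = d² − 2 + 2cos(α−β) + 2d(sin α + sin β) = 93.883000; p = √p² = 9.689324; φ = atan2(−cos α − cos β, d + sin α + sin β) − atan2(−2, p) = 0.353291 rad; t = (φ − α) mod 2π = 4.544840 rad, q = (φ − β) mod 2π = 3.703592 rad → L = 5.85·(4.544840 + 9.689324 + 3.703592) = 5.85·17.937756 = 104.935872 m
RSL: p² = d² − 2 + 2cos(α−β) − 2d(sin α + sin β) = 56.451424; p = √p² = 7.513416; φ = atan2(cos α + cos β, d − sin α − sin β) − atan2(2, p) = -0.451143 rad; t = (α − φ) mod 2π = 2.542779 rad, q = (β − φ) mod 2π = 3.384028 rad → L = 5.85·(2.542779 + 7.513416 + 3.384028) = 5.85·13.440223 = 78.625307 m
RLR: c = (6 − d² + 2cos(α−β) + 2d(sin α − sin β))/8 = -7.125321, |c| > 1 → infeasible
LRL: c = (6 − d² + 2cos(α−β) − 2d(sin α − sin β))/8 = -9.999949, |c| > 1 → infeasible
Shortest: RSL with L = 78.625307 m ≈ 78.6253 m
Convert RSL to answer units (arcs ×180/π): t = 2.542779·180/π = 145.6905°, p = ρ·p = 5.85·7.513416 = 43.9535 m, q = 3.384028·180/π = 193.8905°, L = 78.6253 m.

RSL: t = 145.6905°, p = 43.9535 m, q = 193.8905°, L = 78.6253 m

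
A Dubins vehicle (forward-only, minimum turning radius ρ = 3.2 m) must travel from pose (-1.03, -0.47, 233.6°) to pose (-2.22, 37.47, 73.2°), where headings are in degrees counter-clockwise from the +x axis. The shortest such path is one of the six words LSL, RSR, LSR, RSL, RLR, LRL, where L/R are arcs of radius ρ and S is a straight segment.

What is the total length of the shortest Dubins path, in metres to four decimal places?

Let ψ = atan2(Δy, Δx) = atan2(37.94, -1.19) = 91.7965° be the start→goal bearing.
Normalize: d = |goal − start| / ρ = 37.958658/3.2 = 11.862081, α = (θ_start − ψ) mod 360° = 141.8035° = 2.474938 rad, β = (θ_goal − ψ) mod 360° = 341.4035° = 5.958615 rad.
Common terms: sin α = 0.618361, cos α = -0.785895, sin β = -0.318902, cos β = 0.947788, cos(α−β) = -0.942057, d² = 140.708955. Work in radians in the unit-radius frame; every candidate has L = ρ·(t + p + q).
LSL: p² = 2 + d² − 2cos(α−β) + 2d(sin α − sin β) = 166.828828; p = √p² = 12.916223; φ = atan2(cos β − cos α, d + sin α − sin β) = 0.134632 rad; t = (φ − α) mod 2π = 3.942879 rad, q = (β − φ) mod 2π = 5.823983 rad → L = 3.2·(3.942879 + 12.916223 + 5.823983) = 3.2·22.683086 = 72.585875 m
RSR: p² = 2 + d² − 2cos(α−β) + 2d(sin β − sin α) = 122.357312; p = √p² = 11.061524; φ = atan2(cos α − cos β, d − sin α + sin β) = -0.157380 rad; t = (α − φ) mod 2π = 2.632318 rad, q = (φ − β) mod 2π = 0.167191 rad → L = 3.2·(2.632318 + 11.061524 + 0.167191) = 3.2·13.861032 = 44.355303 m
LSR: p² = d² − 2 + 2cos(α−β) + 2d(sin α + sin β) = 143.929252; p = √p² = 11.997052; φ = atan2(−cos α − cos β, d + sin α + sin β) − atan2(−2, p) = 0.151877 rad; t = (φ − α) mod 2π = 3.960125 rad, q = (φ − β) mod 2π = 0.476448 rad → L = 3.2·(3.960125 + 11.997052 + 0.476448) = 3.2·16.433625 = 52.587598 m
RSL: p² = d² − 2 + 2cos(α−β) − 2d(sin α + sin β) = 129.720428; p = √p² = 11.389488; φ = atan2(cos α + cos β, d − sin α − sin β) − atan2(2, p) = -0.159828 rad; t = (α − φ) mod 2π = 2.634766 rad, q = (β − φ) mod 2π = 6.118443 rad → L = 3.2·(2.634766 + 11.389488 + 6.118443) = 3.2·20.142696 = 64.456627 m
RLR: c = (6 − d² + 2cos(α−β) + 2d(sin α − sin β))/8 = -14.294664, |c| > 1 → infeasible
LRL: c = (6 − d² + 2cos(α−β) − 2d(sin α − sin β))/8 = -19.853603, |c| > 1 → infeasible
Shortest: RSR with L = 44.355303 m ≈ 44.3553 m

44.3553 m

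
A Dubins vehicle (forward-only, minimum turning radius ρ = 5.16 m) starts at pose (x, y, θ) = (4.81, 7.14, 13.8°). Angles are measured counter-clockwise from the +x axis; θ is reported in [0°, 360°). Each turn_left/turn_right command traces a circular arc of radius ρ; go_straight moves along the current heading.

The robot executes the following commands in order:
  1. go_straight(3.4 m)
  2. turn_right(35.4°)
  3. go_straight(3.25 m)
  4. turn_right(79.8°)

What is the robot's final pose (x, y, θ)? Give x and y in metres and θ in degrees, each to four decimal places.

set_pose: (x, y, θ) = (4.8100, 7.1400, 13.8000°), ρ = 5.16
go_straight(3.4): x += 3.4·cos θ, y += 3.4·sin θ → (8.1119, 7.9510, 13.8000°)
turn_right(35.4°): centre at ρ to the right, rotate −35.4° → (11.2422, 7.7376, -21.6000° ≡ 338.4000°)
go_straight(3.25): x += 3.25·cos θ, y += 3.25·sin θ → (14.2640, 6.5412, 338.4000°)
turn_right(79.8°): centre at ρ to the right, rotate −79.8° → (17.4227, 0.7236, 258.6000°)

(17.4227, 0.7236, 258.6000°)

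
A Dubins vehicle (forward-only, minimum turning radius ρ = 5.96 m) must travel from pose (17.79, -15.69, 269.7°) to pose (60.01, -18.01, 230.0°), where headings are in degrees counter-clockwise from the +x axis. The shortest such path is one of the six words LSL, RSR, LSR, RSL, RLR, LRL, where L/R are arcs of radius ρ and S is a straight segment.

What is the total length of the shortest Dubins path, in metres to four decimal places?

57.4938 m

Let ψ = atan2(Δy, Δx) = atan2(-2.32, 42.22) = -3.1453° be the start→goal bearing.
Normalize: d = |goal − start| / ρ = 42.283694/5.96 = 7.094580, α = (θ_start − ψ) mod 360° = 272.8453° = 4.762048 rad, β = (θ_goal − ψ) mod 360° = 233.1453° = 4.069152 rad.
Common terms: sin α = -0.998767, cos α = 0.049639, sin β = -0.800159, cos β = -0.599788, cos(α−β) = 0.769400, d² = 50.333059. Work in radians in the unit-radius frame; every candidate has L = ρ·(t + p + q).
LSL: p² = 2 + d² − 2cos(α−β) + 2d(sin α − sin β) = 47.976171; p = √p² = 6.926483; φ = atan2(cos β − cos α, d + sin α − sin β) = -0.093898 rad; t = (φ − α) mod 2π = 1.427239 rad, q = (β − φ) mod 2π = 4.163050 rad → L = 5.96·(1.427239 + 6.926483 + 4.163050) = 5.96·12.516773 = 74.599967 m
RSR: p² = 2 + d² − 2cos(α−β) + 2d(sin β − sin α) = 53.612349; p = √p² = 7.322045; φ = atan2(cos α − cos β, d − sin α + sin β) = 0.088811 rad; t = (α − φ) mod 2π = 4.673237 rad, q = (φ − β) mod 2π = 2.302844 rad → L = 5.96·(4.673237 + 7.322045 + 2.302844) = 5.96·14.298126 = 85.216834 m
LSR: p² = d² − 2 + 2cos(α−β) + 2d(sin α + sin β) = 24.346613; p = √p² = 4.934229; φ = atan2(−cos α − cos β, d + sin α + sin β) − atan2(−2, p) = 0.488610 rad; t = (φ − α) mod 2π = 2.009747 rad, q = (φ − β) mod 2π = 2.702643 rad → L = 5.96·(2.009747 + 4.934229 + 2.702643) = 5.96·9.646619 = 57.493849 m
RSL: p² = d² − 2 + 2cos(α−β) − 2d(sin α + sin β) = 75.397104; p = √p² = 8.683151; φ = atan2(cos α + cos β, d − sin α − sin β) − atan2(2, p) = -0.288164 rad; t = (α − φ) mod 2π = 5.050212 rad, q = (β − φ) mod 2π = 4.357316 rad → L = 5.96·(5.050212 + 8.683151 + 4.357316) = 5.96·18.090679 = 107.820445 m
RLR: c = (6 − d² + 2cos(α−β) + 2d(sin α − sin β))/8 = -5.701544, |c| > 1 → infeasible
LRL: c = (6 − d² + 2cos(α−β) − 2d(sin α − sin β))/8 = -4.997021, |c| > 1 → infeasible
Shortest: LSR with L = 57.493849 m ≈ 57.4938 m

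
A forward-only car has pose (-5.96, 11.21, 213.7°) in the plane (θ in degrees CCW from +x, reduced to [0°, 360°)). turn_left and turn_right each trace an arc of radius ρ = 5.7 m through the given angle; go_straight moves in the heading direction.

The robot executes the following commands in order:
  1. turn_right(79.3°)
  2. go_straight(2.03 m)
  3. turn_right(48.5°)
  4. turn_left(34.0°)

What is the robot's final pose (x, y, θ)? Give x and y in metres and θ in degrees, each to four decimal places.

set_pose: (x, y, θ) = (-5.9600, 11.2100, 213.7000°), ρ = 5.7
turn_right(79.3°): centre at ρ to the right, rotate −79.3° → (-13.1951, 11.9641, 134.4000°)
go_straight(2.03): x += 2.03·cos θ, y += 2.03·sin θ → (-14.6154, 13.4144, 134.4000°)
turn_right(48.5°): centre at ρ to the right, rotate −48.5° → (-16.2283, 17.8101, 85.9000°)
turn_left(34.0°): centre at ρ to the left, rotate +34.0° → (-16.9724, 21.0590, 119.9000°)

(-16.9724, 21.0590, 119.9000°)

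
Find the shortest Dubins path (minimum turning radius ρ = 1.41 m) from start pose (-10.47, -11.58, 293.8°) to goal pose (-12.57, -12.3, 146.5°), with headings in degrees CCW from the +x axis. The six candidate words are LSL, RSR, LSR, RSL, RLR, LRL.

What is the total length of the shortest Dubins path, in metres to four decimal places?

8.2701 m

Let ψ = atan2(Δy, Δx) = atan2(-0.72, -2.10) = -161.0754° be the start→goal bearing.
Normalize: d = |goal − start| / ρ = 2.220000/1.41 = 1.574468, α = (θ_start − ψ) mod 360° = 94.8754° = 1.655887 rad, β = (θ_goal − ψ) mod 360° = 307.5754° = 5.368203 rad.
Common terms: sin α = 0.996382, cos α = -0.084988, sin β = -0.792552, cos β = 0.609804, cos(α−β) = -0.841511, d² = 2.478950. Work in radians in the unit-radius frame; every candidate has L = ρ·(t + p + q).
LSL: p² = 2 + d² − 2cos(α−β) + 2d(sin α − sin β) = 11.795210; p = √p² = 3.434416; φ = atan2(cos β − cos α, d + sin α − sin β) = 0.203709 rad; t = (φ − α) mod 2π = 4.831007 rad, q = (β − φ) mod 2π = 5.164494 rad → L = 1.41·(4.831007 + 3.434416 + 5.164494) = 1.41·13.429916 = 18.936182 m
RSR: p² = 2 + d² − 2cos(α−β) + 2d(sin β − sin α) = 0.528732; p = √p² = 0.727140; φ = atan2(cos α − cos β, d − sin α + sin β) = -1.870194 rad; t = (α − φ) mod 2π = 3.526081 rad, q = (φ − β) mod 2π = 5.327974 rad → L = 1.41·(3.526081 + 0.727140 + 5.327974) = 1.41·9.581195 = 13.509485 m
LSR: p² = d² − 2 + 2cos(α−β) + 2d(sin α + sin β) = -0.562224 < 0 → infeasible
RSL: p² = d² − 2 + 2cos(α−β) − 2d(sin α + sin β) = -1.845919 < 0 → infeasible
RLR: c = (6 − d² + 2cos(α−β) + 2d(sin α − sin β))/8 = 0.933908; p = 2π − arccos c = 5.917583 rad; φ = atan2(cos α − cos β, d − sin α + sin β) = -1.870194 rad; t = (α − φ + p/2) mod 2π = 0.201687 rad, q = (α − β − t + p) mod 2π = 2.003580 rad → L = 1.41·(0.201687 + 5.917583 + 2.003580) = 1.41·8.122850 = 11.453218 m
LRL: c = (6 − d² + 2cos(α−β) − 2d(sin α − sin β))/8 = -0.474401; p = 2π − arccos c = 4.218105 rad; φ = atan2(cos β − cos α, d + sin α − sin β) = 0.203709 rad; t = (φ − α + p/2) mod 2π = 0.656874 rad, q = (β − α − t + p) mod 2π = 0.990361 rad → L = 1.41·(0.656874 + 4.218105 + 0.990361) = 1.41·5.865340 = 8.270130 m
Shortest: LRL with L = 8.270130 m ≈ 8.2701 m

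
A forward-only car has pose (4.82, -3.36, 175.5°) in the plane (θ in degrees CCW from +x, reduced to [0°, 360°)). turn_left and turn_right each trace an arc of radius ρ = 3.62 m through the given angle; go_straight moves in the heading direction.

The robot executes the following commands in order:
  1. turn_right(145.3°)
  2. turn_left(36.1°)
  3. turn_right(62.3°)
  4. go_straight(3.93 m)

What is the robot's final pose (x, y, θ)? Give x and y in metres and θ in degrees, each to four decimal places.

set_pose: (x, y, θ) = (4.8200, -3.3600, 175.5000°), ρ = 3.62
turn_right(145.3°): centre at ρ to the right, rotate −145.3° → (3.2831, 3.3775, 30.2000°)
turn_left(36.1°): centre at ρ to the left, rotate +36.1° → (4.7769, 5.0511, 66.3000°)
turn_right(62.3°): centre at ρ to the right, rotate −62.3° → (7.8390, 7.2073, 4.0000°)
go_straight(3.93): x += 3.93·cos θ, y += 3.93·sin θ → (11.7595, 7.4814, 4.0000°)

(11.7595, 7.4814, 4.0000°)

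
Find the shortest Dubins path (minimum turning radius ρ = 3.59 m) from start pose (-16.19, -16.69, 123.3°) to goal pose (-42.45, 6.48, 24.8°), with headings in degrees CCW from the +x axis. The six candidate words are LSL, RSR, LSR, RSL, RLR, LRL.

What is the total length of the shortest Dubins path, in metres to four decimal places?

39.3112 m

Let ψ = atan2(Δy, Δx) = atan2(23.17, -26.26) = 138.5771° be the start→goal bearing.
Normalize: d = |goal − start| / ρ = 35.020515/3.59 = 9.755018, α = (θ_start − ψ) mod 360° = 344.7229° = 6.016550 rad, β = (θ_goal − ψ) mod 360° = 246.2229° = 4.297401 rad.
Common terms: sin α = -0.263487, cos α = 0.964663, sin β = -0.915121, cos β = -0.403179, cos(α−β) = -0.147809, d² = 95.160381. Work in radians in the unit-radius frame; every candidate has L = ρ·(t + p + q).
LSL: p² = 2 + d² − 2cos(α−β) + 2d(sin α − sin β) = 110.169411; p = √p² = 10.496162; φ = atan2(cos β − cos α, d + sin α − sin β) = -0.130690 rad; t = (φ − α) mod 2π = 0.135945 rad, q = (β − φ) mod 2π = 4.428091 rad → L = 3.59·(0.135945 + 10.496162 + 4.428091) = 3.59·15.060198 = 54.066110 m
RSR: p² = 2 + d² − 2cos(α−β) + 2d(sin β − sin α) = 84.742588; p = √p² = 9.205574; φ = atan2(cos α − cos β, d − sin α + sin β) = 0.149141 rad; t = (α − φ) mod 2π = 5.867410 rad, q = (φ − β) mod 2π = 2.134925 rad → L = 3.59·(5.867410 + 9.205574 + 2.134925) = 3.59·17.207908 = 61.776391 m
LSR: p² = d² − 2 + 2cos(α−β) + 2d(sin α + sin β) = 69.870077; p = √p² = 8.358832; φ = atan2(−cos α − cos β, d + sin α + sin β) − atan2(−2, p) = 0.169477 rad; t = (φ − α) mod 2π = 0.436112 rad, q = (φ − β) mod 2π = 2.155262 rad → L = 3.59·(0.436112 + 8.358832 + 2.155262) = 3.59·10.950206 = 39.311241 m
RSL: p² = d² − 2 + 2cos(α−β) − 2d(sin α + sin β) = 115.859446; p = √p² = 10.763803; φ = atan2(cos α + cos β, d − sin α − sin β) − atan2(2, p) = -0.132404 rad; t = (α − φ) mod 2π = 6.148954 rad, q = (β − φ) mod 2π = 4.429805 rad → L = 3.59·(6.148954 + 10.763803 + 4.429805) = 3.59·21.342562 = 76.619798 m
RLR: c = (6 − d² + 2cos(α−β) + 2d(sin α − sin β))/8 = -9.592824, |c| > 1 → infeasible
LRL: c = (6 − d² + 2cos(α−β) − 2d(sin α − sin β))/8 = -12.771176, |c| > 1 → infeasible
Shortest: LSR with L = 39.311241 m ≈ 39.3112 m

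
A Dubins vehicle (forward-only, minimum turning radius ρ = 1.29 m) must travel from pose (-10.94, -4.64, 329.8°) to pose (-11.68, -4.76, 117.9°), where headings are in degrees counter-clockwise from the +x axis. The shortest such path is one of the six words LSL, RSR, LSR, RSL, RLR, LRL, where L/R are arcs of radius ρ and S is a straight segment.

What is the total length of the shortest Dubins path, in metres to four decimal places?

8.0809 m

Let ψ = atan2(Δy, Δx) = atan2(-0.12, -0.74) = -170.7890° be the start→goal bearing.
Normalize: d = |goal − start| / ρ = 0.749667/1.29 = 0.581137, α = (θ_start − ψ) mod 360° = 140.5890° = 2.453740 rad, β = (θ_goal − ψ) mod 360° = 288.6890° = 5.038573 rad.
Common terms: sin α = 0.634879, cos α = -0.772611, sin β = -0.947272, cos β = 0.320431, cos(α−β) = -0.848972, d² = 0.337720. Work in radians in the unit-radius frame; every candidate has L = ρ·(t + p + q).
LSL: p² = 2 + d² − 2cos(α−β) + 2d(sin α − sin β) = 5.874556; p = √p² = 2.423748; φ = atan2(cos β − cos α, d + sin α − sin β) = 0.467854 rad; t = (φ − α) mod 2π = 4.297299 rad, q = (β − φ) mod 2π = 4.570719 rad → L = 1.29·(4.297299 + 2.423748 + 4.570719) = 1.29·11.291766 = 14.566379 m
RSR: p² = 2 + d² − 2cos(α−β) + 2d(sin β − sin α) = 2.196771; p = √p² = 1.482151; φ = atan2(cos α − cos β, d − sin α + sin β) = -2.312276 rad; t = (α − φ) mod 2π = 4.766016 rad, q = (φ − β) mod 2π = 5.215522 rad → L = 1.29·(4.766016 + 1.482151 + 5.215522) = 1.29·11.463689 = 14.788158 m
LSR: p² = d² − 2 + 2cos(α−β) + 2d(sin α + sin β) = -3.723309 < 0 → infeasible
RSL: p² = d² − 2 + 2cos(α−β) − 2d(sin α + sin β) = -2.997137 < 0 → infeasible
RLR: c = (6 − d² + 2cos(α−β) + 2d(sin α − sin β))/8 = 0.725404; p = 2π − arccos c = 5.524010 rad; φ = atan2(cos α − cos β, d − sin α + sin β) = -2.312276 rad; t = (α − φ + p/2) mod 2π = 1.244836 rad, q = (α − β − t + p) mod 2π = 1.694341 rad → L = 1.29·(1.244836 + 5.524010 + 1.694341) = 1.29·8.463187 = 10.917511 m
LRL: c = (6 − d² + 2cos(α−β) − 2d(sin α − sin β))/8 = 0.265680; p = 2π − arccos c = 4.981299 rad; φ = atan2(cos β − cos α, d + sin α − sin β) = 0.467854 rad; t = (φ − α + p/2) mod 2π = 0.504763 rad, q = (β − α − t + p) mod 2π = 0.778183 rad → L = 1.29·(0.504763 + 4.981299 + 0.778183) = 1.29·6.264245 = 8.080876 m
Shortest: LRL with L = 8.080876 m ≈ 8.0809 m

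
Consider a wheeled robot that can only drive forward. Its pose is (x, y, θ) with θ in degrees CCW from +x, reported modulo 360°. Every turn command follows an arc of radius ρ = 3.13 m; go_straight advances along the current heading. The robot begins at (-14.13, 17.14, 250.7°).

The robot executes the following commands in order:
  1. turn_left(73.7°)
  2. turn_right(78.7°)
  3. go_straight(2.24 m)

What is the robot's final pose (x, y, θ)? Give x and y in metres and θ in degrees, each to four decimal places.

set_pose: (x, y, θ) = (-14.1300, 17.1400, 250.7000°), ρ = 3.13
turn_left(73.7°): centre at ρ to the left, rotate +73.7° → (-12.9979, 13.5605, 324.4000°)
turn_right(78.7°): centre at ρ to the right, rotate −78.7° → (-11.9673, 9.7274, 245.7000°)
go_straight(2.24): x += 2.24·cos θ, y += 2.24·sin θ → (-12.8891, 7.6859, 245.7000°)

(-12.8891, 7.6859, 245.7000°)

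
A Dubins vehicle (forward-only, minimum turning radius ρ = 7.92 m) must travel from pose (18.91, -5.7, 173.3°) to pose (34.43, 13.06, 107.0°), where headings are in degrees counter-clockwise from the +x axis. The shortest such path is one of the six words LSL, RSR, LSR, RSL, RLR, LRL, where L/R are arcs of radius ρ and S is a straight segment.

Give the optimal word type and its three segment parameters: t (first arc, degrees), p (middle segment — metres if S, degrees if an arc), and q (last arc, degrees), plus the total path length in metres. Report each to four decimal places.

LRL: t = 21.8832°, p = 250.4574°, q = 162.2742°, L = 60.0768 m

Let ψ = atan2(Δy, Δx) = atan2(18.76, 15.52) = 50.3993° be the start→goal bearing.
Normalize: d = |goal − start| / ρ = 24.347649/7.92 = 3.074198, α = (θ_start − ψ) mod 360° = 122.9007° = 2.145022 rad, β = (θ_goal − ψ) mod 360° = 56.6007° = 0.987868 rad.
Common terms: sin α = 0.839613, cos α = -0.543185, sin β = 0.834854, cos β = 0.550471, cos(α−β) = 0.401948, d² = 9.450694. Work in radians in the unit-radius frame; every candidate has L = ρ·(t + p + q).
LSL: p² = 2 + d² − 2cos(α−β) + 2d(sin α − sin β) = 10.676058; p = √p² = 3.267424; φ = atan2(cos β − cos α, d + sin α − sin β) = 0.341303 rad; t = (φ − α) mod 2π = 4.479466 rad, q = (β − φ) mod 2π = 0.646566 rad → L = 7.92·(4.479466 + 3.267424 + 0.646566) = 7.92·8.393456 = 66.476170 m
RSR: p² = 2 + d² − 2cos(α−β) + 2d(sin β − sin α) = 10.617539; p = √p² = 3.258456; φ = atan2(cos α − cos β, d − sin α + sin β) = -0.342280 rad; t = (α − φ) mod 2π = 2.487302 rad, q = (φ − β) mod 2π = 4.953037 rad → L = 7.92·(2.487302 + 3.258456 + 4.953037) = 7.92·10.698795 = 84.734457 m
LSR: p² = d² − 2 + 2cos(α−β) + 2d(sin α + sin β) = 18.549881; p = √p² = 4.306957; φ = atan2(−cos α − cos β, d + sin α + sin β) − atan2(−2, p) = 0.433201 rad; t = (φ − α) mod 2π = 4.571365 rad, q = (φ − β) mod 2π = 5.728518 rad → L = 7.92·(4.571365 + 4.306957 + 5.728518) = 7.92·14.606840 = 115.686173 m
RSL: p² = d² − 2 + 2cos(α−β) − 2d(sin α + sin β) = -2.040702 < 0 → infeasible
RLR: c = (6 − d² + 2cos(α−β) + 2d(sin α − sin β))/8 = -0.327192; p = 2π − arccos c = 4.379058 rad; φ = atan2(cos α − cos β, d − sin α + sin β) = -0.342280 rad; t = (α − φ + p/2) mod 2π = 4.676831 rad, q = (α − β − t + p) mod 2π = 0.859380 rad → L = 7.92·(4.676831 + 4.379058 + 0.859380) = 7.92·9.915270 = 78.528935 m
LRL: c = (6 − d² + 2cos(α−β) − 2d(sin α − sin β))/8 = -0.334507; p = 2π − arccos c = 4.371307 rad; φ = atan2(cos β − cos α, d + sin α − sin β) = 0.341303 rad; t = (φ − α + p/2) mod 2π = 0.381934 rad, q = (β − α − t + p) mod 2π = 2.832219 rad → L = 7.92·(0.381934 + 4.371307 + 2.832219) = 7.92·7.585460 = 60.076844 m
Shortest: LRL with L = 60.076844 m ≈ 60.0768 m
Convert LRL to answer units (arcs ×180/π): t = 0.381934·180/π = 21.8832°, p = 4.371307·180/π = 250.4574°, q = 2.832219·180/π = 162.2742°, L = 60.0768 m.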